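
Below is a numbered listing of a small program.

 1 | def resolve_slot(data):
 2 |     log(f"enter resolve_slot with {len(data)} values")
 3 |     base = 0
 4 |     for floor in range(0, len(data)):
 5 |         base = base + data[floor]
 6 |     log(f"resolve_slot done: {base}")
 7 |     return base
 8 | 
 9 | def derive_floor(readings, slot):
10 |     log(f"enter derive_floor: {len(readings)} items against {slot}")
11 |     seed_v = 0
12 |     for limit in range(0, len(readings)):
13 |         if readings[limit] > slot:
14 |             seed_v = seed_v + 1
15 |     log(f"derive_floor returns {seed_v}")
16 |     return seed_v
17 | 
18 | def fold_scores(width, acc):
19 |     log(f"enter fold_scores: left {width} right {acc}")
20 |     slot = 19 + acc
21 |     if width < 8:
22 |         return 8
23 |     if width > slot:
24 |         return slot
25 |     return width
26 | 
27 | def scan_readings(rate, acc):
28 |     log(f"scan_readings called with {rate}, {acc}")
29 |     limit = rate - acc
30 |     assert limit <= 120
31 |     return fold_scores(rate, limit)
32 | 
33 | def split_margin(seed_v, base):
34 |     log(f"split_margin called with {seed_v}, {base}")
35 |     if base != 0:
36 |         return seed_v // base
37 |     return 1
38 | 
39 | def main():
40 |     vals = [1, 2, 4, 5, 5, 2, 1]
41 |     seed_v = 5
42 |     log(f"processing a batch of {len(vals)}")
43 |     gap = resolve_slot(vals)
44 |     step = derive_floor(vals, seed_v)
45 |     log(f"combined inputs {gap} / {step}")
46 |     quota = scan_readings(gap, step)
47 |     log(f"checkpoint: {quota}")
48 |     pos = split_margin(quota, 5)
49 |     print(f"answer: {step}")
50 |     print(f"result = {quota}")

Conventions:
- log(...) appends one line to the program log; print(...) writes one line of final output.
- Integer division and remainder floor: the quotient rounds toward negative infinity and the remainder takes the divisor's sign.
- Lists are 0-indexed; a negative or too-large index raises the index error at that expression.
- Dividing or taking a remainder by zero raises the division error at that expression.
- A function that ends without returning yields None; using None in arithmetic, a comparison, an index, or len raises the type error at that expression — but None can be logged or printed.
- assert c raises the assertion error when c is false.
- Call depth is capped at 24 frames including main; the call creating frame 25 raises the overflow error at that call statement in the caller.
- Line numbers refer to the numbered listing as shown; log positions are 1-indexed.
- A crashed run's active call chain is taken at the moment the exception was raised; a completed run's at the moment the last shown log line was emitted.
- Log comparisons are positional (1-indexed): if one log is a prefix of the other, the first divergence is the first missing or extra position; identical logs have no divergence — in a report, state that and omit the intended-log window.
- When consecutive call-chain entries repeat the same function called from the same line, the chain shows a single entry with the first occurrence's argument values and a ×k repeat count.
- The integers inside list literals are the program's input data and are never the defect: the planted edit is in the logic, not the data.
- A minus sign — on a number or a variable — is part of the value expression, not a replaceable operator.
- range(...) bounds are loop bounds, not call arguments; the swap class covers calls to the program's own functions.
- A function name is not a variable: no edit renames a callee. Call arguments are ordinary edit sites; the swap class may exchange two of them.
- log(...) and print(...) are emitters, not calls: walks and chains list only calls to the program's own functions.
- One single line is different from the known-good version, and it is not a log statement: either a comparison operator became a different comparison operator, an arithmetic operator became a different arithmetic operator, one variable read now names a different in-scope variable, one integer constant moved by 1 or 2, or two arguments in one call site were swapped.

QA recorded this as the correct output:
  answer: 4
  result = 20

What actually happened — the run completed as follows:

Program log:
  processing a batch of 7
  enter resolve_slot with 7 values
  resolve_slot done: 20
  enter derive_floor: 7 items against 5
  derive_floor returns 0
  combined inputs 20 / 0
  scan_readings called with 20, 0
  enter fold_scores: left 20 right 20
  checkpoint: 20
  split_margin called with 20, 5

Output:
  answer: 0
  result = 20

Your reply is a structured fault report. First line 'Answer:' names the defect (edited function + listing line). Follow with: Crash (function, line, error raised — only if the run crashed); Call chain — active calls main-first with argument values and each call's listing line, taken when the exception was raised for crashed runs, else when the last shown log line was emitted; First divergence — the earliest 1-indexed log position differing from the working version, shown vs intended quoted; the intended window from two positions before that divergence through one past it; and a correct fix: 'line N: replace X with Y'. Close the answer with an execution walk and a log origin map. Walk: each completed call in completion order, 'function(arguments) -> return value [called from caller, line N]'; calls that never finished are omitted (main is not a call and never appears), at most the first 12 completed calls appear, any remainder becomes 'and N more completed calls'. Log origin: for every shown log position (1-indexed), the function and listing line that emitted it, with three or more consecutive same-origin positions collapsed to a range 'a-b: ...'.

Answer: the defect is in main at line 49.
Key observation: The logs agree in full; only the final output differs.
Call chain: main -> split_margin(20, 5) (called at line 48).
First divergence: none; the two logs match at every position.
Execution walk:
  resolve_slot([1, 2, 4, 5, 5, 2, 1]) -> 20  [called from main, line 43]
  derive_floor([1, 2, 4, 5, 5, 2, 1], 5) -> 0  [called from main, line 44]
  fold_scores(20, 20) -> 20  [called from scan_readings, line 31]
  scan_readings(20, 0) -> 20  [called from main, line 46]
  split_margin(20, 5) -> 4  [called from main, line 48]
Log origins:
  1: logged in main at line 42
  2: logged in resolve_slot at line 2
  3: logged in resolve_slot at line 6
  4: logged in derive_floor at line 10
  5: logged in derive_floor at line 15
  6: logged in main at line 45
  7: logged in scan_readings at line 28
  8: logged in fold_scores at line 19
  9: logged in main at line 47
  10: logged in split_margin at line 34
A correct fix: line 49: replace `step` with `pos`.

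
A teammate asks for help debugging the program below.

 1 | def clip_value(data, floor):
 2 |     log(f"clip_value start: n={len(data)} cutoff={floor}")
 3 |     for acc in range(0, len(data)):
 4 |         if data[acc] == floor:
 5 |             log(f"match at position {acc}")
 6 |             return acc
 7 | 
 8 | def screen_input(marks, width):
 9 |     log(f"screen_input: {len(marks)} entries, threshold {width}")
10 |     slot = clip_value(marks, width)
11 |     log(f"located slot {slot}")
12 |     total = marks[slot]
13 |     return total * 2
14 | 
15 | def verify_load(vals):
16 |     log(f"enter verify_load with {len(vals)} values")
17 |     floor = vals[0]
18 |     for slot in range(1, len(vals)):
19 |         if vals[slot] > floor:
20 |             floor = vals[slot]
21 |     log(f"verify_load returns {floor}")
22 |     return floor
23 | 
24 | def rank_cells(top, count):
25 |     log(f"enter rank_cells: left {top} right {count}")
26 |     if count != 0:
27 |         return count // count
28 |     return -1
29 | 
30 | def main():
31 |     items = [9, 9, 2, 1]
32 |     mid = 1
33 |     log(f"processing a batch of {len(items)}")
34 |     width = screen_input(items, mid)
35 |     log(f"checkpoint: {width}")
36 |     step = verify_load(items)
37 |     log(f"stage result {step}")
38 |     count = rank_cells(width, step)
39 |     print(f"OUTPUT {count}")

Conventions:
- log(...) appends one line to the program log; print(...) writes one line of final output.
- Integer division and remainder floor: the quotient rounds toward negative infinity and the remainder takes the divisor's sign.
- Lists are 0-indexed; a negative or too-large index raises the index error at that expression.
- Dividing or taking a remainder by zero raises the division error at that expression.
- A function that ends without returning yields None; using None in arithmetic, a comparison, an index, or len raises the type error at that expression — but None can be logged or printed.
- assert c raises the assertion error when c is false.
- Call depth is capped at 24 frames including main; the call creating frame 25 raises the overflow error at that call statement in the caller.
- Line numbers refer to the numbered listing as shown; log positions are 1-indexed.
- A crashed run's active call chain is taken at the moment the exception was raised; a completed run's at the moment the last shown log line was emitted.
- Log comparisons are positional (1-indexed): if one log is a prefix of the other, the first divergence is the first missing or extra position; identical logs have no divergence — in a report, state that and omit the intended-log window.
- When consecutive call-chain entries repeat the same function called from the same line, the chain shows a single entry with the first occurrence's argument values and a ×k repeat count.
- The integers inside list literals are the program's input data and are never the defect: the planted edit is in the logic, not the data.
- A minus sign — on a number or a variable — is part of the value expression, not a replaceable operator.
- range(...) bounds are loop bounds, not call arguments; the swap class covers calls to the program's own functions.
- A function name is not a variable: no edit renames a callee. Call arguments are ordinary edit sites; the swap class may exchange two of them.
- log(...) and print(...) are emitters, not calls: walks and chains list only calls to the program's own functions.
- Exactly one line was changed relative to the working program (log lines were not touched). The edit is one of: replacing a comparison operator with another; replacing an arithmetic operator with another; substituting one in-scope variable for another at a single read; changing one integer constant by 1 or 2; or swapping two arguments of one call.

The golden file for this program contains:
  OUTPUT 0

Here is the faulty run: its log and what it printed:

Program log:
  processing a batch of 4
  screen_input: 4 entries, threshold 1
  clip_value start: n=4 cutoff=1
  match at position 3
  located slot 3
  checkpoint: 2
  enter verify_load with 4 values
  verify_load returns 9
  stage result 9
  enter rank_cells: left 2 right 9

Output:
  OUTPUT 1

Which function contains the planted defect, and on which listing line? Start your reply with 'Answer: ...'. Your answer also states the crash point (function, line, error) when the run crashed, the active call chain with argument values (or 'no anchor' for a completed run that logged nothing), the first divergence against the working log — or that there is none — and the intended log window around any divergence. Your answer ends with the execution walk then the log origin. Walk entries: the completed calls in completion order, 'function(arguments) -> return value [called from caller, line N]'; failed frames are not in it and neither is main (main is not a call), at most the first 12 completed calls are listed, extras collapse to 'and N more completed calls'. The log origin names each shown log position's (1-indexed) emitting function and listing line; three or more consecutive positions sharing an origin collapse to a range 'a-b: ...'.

Answer: the defect is in rank_cells at line 27.
Key observation: Every logged value matches the working version; the printed result is what differs.
Call chain: main -> rank_cells(2, 9) (called at line 38).
First divergence: there is none — every log position agrees.
Execution walk:
  clip_value([9, 9, 2, 1], 1) -> 3  [called from screen_input, line 10]
  screen_input([9, 9, 2, 1], 1) -> 2  [called from main, line 34]
  verify_load([9, 9, 2, 1]) -> 9  [called from main, line 36]
  rank_cells(2, 9) -> 1  [called from main, line 38]
Log line origins:
  1: logged in main at line 33
  2: logged in screen_input at line 9
  3: logged in clip_value at line 2
  4: logged in clip_value at line 5
  5: logged in screen_input at line 11
  6: logged in main at line 35
  7: logged in verify_load at line 16
  8: logged in verify_load at line 21
  9: logged in main at line 37
  10: logged in rank_cells at line 25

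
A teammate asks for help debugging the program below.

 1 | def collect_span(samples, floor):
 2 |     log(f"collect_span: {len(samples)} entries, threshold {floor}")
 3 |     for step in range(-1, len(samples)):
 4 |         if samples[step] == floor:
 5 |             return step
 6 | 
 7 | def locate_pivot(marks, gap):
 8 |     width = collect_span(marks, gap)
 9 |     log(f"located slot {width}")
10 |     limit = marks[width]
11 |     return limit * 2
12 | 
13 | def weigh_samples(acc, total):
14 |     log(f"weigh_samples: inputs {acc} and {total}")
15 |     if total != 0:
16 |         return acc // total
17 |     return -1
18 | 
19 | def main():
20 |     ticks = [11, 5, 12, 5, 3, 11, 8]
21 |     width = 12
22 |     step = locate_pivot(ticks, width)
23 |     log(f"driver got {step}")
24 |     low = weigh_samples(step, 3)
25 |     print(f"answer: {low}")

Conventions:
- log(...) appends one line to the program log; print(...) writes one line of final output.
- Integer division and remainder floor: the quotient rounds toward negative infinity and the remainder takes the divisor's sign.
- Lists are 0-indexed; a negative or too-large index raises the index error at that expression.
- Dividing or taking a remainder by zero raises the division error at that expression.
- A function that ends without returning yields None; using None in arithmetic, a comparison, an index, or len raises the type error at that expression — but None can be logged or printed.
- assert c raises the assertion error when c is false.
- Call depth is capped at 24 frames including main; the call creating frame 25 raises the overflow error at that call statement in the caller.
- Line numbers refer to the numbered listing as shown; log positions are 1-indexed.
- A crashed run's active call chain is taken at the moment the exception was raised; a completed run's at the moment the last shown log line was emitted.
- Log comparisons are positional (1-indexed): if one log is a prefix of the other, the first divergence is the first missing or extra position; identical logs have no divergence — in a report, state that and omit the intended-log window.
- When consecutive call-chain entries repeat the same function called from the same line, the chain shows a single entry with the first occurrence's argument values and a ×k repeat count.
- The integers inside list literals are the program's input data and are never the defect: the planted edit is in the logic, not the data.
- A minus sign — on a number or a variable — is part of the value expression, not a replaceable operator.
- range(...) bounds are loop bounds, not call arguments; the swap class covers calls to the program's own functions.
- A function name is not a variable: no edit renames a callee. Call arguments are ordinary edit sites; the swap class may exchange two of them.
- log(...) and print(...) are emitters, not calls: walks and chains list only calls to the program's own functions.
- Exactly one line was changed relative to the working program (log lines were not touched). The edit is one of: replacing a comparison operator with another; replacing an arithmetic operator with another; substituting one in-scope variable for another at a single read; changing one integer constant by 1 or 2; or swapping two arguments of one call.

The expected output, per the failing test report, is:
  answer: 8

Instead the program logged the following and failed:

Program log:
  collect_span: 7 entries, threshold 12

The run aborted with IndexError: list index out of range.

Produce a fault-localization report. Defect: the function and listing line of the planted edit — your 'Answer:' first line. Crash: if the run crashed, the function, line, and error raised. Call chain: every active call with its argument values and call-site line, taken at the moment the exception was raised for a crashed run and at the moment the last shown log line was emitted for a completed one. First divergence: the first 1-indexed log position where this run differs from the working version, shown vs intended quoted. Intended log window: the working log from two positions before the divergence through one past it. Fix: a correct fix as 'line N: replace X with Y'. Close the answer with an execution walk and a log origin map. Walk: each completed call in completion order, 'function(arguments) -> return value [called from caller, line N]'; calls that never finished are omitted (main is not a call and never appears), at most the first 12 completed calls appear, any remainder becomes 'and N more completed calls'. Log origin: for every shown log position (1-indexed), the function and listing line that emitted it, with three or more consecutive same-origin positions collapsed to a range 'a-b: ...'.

Answer: the defect is in collect_span at line 3.
Key observation: The faulty run's log stops after 1 line; the working version's next line would be 'located slot 2'.
Crash: collect_span, line 4, IndexError.
Call chain: main -> locate_pivot([11, 5, 12, 5, 3, 11, 8], 12) (called at line 22) -> collect_span([11, 5, 12, 5, 3, 11, 8], 12) (called at line 8).
First divergence: position 2 — after 1 matching line the faulty run goes silent; intended next line 'located slot 2'.
Intended log window:
  1: collect_span: 7 entries, threshold 12
  2: located slot 2
  3: driver got 24
Execution walk:
  (no call completed)
Log line origins:
  1: emitted by collect_span (line 2)
A correct fix: line 3: replace `-1` with `0`.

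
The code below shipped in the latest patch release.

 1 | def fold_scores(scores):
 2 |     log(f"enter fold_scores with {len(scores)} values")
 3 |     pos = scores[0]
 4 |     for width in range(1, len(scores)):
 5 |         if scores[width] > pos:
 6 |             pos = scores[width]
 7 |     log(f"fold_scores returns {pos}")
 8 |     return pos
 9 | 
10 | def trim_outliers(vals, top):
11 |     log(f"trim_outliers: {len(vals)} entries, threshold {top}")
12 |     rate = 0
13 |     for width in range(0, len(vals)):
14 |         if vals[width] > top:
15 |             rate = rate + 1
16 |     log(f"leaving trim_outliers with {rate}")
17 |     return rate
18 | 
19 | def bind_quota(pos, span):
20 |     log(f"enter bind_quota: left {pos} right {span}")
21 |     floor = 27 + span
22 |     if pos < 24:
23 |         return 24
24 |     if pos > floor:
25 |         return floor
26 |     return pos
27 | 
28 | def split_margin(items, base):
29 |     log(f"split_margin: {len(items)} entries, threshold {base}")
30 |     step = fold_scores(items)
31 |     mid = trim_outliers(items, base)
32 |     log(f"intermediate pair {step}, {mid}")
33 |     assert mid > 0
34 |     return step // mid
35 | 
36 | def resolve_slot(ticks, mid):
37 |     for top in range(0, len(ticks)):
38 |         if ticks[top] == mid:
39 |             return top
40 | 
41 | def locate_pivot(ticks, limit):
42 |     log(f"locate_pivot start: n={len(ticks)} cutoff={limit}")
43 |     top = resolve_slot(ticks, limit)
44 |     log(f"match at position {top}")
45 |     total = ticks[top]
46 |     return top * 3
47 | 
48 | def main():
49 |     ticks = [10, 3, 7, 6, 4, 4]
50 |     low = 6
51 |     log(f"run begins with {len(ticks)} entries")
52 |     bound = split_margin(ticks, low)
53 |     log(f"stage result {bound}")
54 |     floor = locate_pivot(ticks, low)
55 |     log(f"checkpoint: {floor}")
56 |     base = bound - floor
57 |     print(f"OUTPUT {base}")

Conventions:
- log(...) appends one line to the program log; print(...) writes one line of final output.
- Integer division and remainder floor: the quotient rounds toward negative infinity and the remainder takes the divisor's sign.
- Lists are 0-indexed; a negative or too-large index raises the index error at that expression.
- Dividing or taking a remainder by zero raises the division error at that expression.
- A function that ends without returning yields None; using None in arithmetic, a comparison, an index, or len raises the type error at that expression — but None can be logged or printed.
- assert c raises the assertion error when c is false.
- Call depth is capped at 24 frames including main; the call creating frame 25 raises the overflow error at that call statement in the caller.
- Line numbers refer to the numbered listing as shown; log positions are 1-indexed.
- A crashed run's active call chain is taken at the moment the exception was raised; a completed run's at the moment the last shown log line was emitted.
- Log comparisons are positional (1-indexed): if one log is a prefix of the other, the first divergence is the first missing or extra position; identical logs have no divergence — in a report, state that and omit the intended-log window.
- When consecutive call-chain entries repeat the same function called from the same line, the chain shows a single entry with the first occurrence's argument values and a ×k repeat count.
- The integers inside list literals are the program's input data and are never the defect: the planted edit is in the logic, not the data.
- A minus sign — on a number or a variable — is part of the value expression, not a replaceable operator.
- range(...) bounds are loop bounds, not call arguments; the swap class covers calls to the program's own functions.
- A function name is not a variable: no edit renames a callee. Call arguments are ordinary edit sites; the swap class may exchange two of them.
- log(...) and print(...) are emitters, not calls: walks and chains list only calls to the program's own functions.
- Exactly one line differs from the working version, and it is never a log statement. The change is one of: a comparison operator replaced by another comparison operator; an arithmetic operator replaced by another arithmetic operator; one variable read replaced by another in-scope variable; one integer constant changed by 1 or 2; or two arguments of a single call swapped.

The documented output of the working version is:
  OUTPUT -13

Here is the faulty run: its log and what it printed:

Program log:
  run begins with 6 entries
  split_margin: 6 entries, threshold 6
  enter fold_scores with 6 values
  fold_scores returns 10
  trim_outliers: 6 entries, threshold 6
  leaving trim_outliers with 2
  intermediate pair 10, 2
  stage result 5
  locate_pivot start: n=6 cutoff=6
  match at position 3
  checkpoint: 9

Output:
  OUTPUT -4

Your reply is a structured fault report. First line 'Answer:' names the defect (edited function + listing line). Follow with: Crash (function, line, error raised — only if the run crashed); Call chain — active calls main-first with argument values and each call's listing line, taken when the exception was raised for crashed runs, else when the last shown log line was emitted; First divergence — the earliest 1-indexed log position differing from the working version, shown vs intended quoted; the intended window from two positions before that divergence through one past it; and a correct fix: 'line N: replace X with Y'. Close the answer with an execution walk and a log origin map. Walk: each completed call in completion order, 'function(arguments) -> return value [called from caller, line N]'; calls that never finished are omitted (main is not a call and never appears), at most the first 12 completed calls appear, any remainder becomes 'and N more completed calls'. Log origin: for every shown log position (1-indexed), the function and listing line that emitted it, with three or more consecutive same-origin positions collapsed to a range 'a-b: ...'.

Answer: the defect is in locate_pivot at line 46.
Key fact: Log line 11 is where behavior first shows: 'checkpoint: 9' appears instead of 'checkpoint: 18'.
Call chain: main.
First divergence: position 11 — the shown line 'checkpoint: 9' should read 'checkpoint: 18'.
Intended log window:
  9: locate_pivot start: n=6 cutoff=6
  10: match at position 3
  11: checkpoint: 18
Execution walk:
  fold_scores([10, 3, 7, 6, 4, 4]) -> 10  [called from split_margin, line 30]
  trim_outliers([10, 3, 7, 6, 4, 4], 6) -> 2  [called from split_margin, line 31]
  split_margin([10, 3, 7, 6, 4, 4], 6) -> 5  [called from main, line 52]
  resolve_slot([10, 3, 7, 6, 4, 4], 6) -> 3  [called from locate_pivot, line 43]
  locate_pivot([10, 3, 7, 6, 4, 4], 6) -> 9  [called from main, line 54]
Origin of each log line:
  1: from main, line 51
  2: from split_margin, line 29
  3: from fold_scores, line 2
  4: from fold_scores, line 7
  5: from trim_outliers, line 11
  6: from trim_outliers, line 16
  7: from split_margin, line 32
  8: from main, line 53
  9: from locate_pivot, line 42
  10: from locate_pivot, line 44
  11: from main, line 55
A correct fix: line 46: replace `top` with `total`.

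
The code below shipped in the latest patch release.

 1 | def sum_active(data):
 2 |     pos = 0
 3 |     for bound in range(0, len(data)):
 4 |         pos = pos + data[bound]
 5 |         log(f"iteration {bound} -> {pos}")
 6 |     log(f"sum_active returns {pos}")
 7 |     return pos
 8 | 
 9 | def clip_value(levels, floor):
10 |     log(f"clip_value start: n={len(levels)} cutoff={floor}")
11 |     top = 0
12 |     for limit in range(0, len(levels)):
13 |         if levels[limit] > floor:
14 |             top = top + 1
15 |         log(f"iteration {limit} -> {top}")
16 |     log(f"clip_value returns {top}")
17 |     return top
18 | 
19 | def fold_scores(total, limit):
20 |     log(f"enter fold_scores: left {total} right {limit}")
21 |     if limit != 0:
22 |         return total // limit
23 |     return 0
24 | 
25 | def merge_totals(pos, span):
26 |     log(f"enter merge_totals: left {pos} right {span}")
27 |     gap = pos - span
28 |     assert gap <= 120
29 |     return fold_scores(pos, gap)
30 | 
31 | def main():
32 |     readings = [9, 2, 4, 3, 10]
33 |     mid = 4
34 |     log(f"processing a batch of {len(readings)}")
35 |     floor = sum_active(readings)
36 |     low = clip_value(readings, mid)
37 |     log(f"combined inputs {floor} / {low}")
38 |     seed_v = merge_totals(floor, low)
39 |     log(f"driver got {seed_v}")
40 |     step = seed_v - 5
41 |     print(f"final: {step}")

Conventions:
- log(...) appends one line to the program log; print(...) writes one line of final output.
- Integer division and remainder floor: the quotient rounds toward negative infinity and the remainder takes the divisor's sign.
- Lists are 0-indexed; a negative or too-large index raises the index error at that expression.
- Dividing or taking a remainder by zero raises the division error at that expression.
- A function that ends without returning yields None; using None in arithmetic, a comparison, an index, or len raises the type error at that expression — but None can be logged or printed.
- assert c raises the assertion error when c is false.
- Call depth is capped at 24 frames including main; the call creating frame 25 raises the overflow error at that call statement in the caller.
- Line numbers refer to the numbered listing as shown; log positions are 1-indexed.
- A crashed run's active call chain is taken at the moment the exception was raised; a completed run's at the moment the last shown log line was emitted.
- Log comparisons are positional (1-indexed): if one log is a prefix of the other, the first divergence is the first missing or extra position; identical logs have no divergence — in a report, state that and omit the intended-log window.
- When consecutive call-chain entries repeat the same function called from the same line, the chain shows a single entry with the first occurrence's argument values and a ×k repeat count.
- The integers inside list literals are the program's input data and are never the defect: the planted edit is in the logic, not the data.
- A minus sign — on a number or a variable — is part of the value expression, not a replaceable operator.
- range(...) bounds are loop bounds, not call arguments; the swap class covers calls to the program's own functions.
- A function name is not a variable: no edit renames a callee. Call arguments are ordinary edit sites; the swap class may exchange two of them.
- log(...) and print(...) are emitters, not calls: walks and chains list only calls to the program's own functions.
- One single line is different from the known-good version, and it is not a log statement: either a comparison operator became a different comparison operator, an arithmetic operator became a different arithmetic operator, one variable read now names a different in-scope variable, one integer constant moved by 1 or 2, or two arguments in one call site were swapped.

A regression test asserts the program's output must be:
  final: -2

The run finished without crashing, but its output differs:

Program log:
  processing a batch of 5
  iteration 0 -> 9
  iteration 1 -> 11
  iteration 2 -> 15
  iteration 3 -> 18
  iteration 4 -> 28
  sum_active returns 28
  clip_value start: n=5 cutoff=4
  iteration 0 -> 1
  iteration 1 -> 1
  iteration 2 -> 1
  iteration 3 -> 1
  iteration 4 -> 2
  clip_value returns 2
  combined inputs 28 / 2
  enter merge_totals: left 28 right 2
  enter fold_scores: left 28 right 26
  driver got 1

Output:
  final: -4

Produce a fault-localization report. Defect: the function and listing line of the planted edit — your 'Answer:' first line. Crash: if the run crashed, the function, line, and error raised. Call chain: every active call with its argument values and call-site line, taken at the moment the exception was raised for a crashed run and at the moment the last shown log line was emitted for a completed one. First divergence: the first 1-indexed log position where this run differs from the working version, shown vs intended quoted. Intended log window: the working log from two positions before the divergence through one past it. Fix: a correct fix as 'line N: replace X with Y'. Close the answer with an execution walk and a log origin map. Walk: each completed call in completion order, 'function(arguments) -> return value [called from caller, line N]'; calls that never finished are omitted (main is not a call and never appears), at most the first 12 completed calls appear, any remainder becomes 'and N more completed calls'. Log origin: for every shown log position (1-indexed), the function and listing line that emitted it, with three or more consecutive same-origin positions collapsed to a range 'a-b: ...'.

Answer: the defect is in main at line 40.
Core observation: Nothing in the log betrays the bug — only the output does.
Call chain: main.
First divergence: none — the logs agree in full.
Execution walk:
  sum_active([9, 2, 4, 3, 10]) -> 28  [called from main, line 35]
  clip_value([9, 2, 4, 3, 10], 4) -> 2  [called from main, line 36]
  fold_scores(28, 26) -> 1  [called from merge_totals, line 29]
  merge_totals(28, 2) -> 1  [called from main, line 38]
Log origin:
  1: logged in main at line 34
  2-6: logged in sum_active at line 5
  7: logged in sum_active at line 6
  8: logged in clip_value at line 10
  9-13: logged in clip_value at line 15
  14: logged in clip_value at line 16
  15: logged in main at line 37
  16: logged in merge_totals at line 26
  17: logged in fold_scores at line 20
  18: logged in main at line 39
A correct fix: line 40: replace `5` with `3`.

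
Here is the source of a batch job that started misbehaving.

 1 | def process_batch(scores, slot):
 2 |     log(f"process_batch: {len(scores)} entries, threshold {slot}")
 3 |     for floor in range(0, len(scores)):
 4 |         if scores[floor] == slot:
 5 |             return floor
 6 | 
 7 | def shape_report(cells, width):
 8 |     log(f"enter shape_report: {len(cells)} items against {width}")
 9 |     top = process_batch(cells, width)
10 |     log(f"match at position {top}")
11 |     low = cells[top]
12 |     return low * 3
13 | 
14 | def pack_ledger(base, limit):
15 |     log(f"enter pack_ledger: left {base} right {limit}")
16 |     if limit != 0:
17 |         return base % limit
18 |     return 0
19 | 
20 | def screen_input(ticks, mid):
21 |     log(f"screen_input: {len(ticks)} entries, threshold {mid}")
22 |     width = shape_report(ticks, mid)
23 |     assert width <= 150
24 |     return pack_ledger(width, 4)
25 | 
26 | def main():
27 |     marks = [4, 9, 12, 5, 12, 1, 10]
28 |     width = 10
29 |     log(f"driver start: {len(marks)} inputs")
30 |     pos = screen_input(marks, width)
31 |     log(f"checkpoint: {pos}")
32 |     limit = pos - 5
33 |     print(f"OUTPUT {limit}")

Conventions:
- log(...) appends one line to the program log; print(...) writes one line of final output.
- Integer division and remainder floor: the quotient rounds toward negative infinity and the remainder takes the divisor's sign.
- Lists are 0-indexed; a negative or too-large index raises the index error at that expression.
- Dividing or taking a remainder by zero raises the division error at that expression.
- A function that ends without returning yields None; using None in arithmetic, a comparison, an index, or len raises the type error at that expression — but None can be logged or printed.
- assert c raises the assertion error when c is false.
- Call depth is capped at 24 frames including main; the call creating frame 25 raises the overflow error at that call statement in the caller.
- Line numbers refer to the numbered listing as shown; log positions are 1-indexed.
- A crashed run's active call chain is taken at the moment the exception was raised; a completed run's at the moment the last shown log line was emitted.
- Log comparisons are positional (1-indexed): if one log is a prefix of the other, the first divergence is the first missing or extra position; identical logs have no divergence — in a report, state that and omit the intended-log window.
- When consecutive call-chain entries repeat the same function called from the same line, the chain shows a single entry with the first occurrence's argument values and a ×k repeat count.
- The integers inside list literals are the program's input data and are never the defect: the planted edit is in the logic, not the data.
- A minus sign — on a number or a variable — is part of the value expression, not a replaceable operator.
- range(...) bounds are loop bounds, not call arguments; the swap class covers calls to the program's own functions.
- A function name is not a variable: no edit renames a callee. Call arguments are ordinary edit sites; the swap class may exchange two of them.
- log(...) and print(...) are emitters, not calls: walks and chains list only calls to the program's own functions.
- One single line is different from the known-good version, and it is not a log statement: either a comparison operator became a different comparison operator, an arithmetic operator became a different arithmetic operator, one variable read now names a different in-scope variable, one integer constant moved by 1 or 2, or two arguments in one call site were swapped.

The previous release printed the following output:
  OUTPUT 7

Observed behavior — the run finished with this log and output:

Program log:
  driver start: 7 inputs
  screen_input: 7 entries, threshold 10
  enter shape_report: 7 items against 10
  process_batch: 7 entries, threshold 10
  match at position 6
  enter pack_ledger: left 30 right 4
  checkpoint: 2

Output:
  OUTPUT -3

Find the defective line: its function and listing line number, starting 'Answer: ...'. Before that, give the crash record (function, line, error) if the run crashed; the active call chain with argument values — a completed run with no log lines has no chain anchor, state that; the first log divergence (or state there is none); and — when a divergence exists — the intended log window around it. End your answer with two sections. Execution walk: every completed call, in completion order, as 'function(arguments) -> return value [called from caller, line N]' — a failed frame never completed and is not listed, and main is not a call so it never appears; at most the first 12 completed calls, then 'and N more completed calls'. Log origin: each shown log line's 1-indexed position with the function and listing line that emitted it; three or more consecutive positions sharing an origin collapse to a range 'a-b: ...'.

Answer: the defect is in main at line 32.
Core observation: Every logged value matches the working version; the printed result is what differs.
Call chain: main.
First divergence: none (the log streams are identical).
Execution walk:
  process_batch([4, 9, 12, 5, 12, 1, 10], 10) -> 6  [called from shape_report, line 9]
  shape_report([4, 9, 12, 5, 12, 1, 10], 10) -> 30  [called from screen_input, line 22]
  pack_ledger(30, 4) -> 2  [called from screen_input, line 24]
  screen_input([4, 9, 12, 5, 12, 1, 10], 10) -> 2  [called from main, line 30]
Log origin:
  1: emitted by main (line 29)
  2: emitted by screen_input (line 21)
  3: emitted by shape_report (line 8)
  4: emitted by process_batch (line 2)
  5: emitted by shape_report (line 10)
  6: emitted by pack_ledger (line 15)
  7: emitted by main (line 31)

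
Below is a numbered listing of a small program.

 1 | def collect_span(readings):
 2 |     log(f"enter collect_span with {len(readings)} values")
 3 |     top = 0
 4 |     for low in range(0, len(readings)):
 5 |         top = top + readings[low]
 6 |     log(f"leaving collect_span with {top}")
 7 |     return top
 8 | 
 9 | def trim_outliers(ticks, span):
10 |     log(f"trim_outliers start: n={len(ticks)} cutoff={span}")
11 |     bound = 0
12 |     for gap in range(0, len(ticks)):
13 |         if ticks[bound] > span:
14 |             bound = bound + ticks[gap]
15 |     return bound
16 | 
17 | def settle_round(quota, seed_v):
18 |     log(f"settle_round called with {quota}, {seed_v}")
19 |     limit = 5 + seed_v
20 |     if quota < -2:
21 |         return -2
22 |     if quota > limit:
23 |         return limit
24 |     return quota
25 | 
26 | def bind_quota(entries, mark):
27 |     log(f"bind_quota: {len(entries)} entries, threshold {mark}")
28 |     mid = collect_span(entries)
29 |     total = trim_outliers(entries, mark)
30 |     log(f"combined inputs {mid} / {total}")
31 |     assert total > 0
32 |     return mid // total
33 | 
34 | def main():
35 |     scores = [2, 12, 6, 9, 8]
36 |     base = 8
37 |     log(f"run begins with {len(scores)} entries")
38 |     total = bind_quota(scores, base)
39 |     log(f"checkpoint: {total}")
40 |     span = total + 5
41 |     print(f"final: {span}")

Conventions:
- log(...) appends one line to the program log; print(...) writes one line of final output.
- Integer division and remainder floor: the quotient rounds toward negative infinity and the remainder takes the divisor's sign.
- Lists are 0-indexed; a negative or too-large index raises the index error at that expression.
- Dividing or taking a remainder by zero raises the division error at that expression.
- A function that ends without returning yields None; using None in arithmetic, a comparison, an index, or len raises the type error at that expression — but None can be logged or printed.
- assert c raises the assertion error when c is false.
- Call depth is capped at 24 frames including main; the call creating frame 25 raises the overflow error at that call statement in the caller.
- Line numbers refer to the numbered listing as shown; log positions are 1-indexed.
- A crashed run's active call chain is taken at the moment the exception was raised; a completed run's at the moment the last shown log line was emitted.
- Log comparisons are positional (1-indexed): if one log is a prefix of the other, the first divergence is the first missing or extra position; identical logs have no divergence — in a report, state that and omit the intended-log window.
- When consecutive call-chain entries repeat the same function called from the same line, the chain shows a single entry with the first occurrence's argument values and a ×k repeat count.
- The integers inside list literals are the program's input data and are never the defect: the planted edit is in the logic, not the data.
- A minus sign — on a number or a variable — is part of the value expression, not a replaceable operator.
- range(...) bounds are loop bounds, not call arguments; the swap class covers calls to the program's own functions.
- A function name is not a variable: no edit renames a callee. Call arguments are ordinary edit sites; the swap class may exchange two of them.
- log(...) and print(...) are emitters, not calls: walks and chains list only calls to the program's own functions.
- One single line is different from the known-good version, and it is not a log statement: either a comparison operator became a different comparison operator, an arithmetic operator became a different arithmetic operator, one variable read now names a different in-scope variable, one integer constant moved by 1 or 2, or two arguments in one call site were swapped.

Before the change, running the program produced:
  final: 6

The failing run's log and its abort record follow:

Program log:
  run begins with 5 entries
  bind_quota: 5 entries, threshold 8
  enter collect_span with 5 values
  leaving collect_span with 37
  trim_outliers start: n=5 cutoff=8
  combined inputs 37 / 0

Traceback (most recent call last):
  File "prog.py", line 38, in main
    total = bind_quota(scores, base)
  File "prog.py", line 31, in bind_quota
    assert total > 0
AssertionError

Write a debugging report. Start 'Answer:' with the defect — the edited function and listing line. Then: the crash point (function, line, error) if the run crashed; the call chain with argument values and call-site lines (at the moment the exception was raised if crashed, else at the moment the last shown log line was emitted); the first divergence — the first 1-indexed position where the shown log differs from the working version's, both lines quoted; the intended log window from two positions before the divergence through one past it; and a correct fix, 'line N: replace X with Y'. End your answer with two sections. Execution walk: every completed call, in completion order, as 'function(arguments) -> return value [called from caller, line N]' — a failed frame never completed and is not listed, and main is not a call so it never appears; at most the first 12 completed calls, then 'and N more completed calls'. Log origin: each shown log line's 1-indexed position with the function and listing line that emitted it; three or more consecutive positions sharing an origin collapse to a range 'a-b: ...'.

Answer: the defect is in trim_outliers at line 13.
The tell: Everything matches until log position 6, which reads 'combined inputs 37 / 0' in place of 'combined inputs 37 / 21'.
Crash: bind_quota, line 31, AssertionError.
Call chain: main -> bind_quota([2, 12, 6, 9, 8], 8) (called at line 38).
First divergence: position 6 — shown 'combined inputs 37 / 0', intended 'combined inputs 37 / 21'.
Intended log window:
  4: leaving collect_span with 37
  5: trim_outliers start: n=5 cutoff=8
  6: combined inputs 37 / 21
  7: checkpoint: 1
Execution walk:
  collect_span([2, 12, 6, 9, 8]) -> 37  [called from bind_quota, line 28]
  trim_outliers([2, 12, 6, 9, 8], 8) -> 0  [called from bind_quota, line 29]
Log origins:
  1 — main, line 37
  2 — bind_quota, line 27
  3 — collect_span, line 2
  4 — collect_span, line 6
  5 — trim_outliers, line 10
  6 — bind_quota, line 30
A correct fix: line 13: replace `bound` with `gap`.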